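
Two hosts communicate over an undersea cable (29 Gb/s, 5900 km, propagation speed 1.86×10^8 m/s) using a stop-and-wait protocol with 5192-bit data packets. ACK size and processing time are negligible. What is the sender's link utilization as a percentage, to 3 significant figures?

0.000282 %

t_tx = L/R = 5192/29000000000 = 1.79034e-07 s.
t_prop = 5900000/186000000 = 0.0317204 s; RTT = 0.0634409 s.
Cycle = t_tx + RTT = 0.063441 s.
Utilization = t_tx / cycle = 1.79034e-07/0.063441 = 0.000282 %.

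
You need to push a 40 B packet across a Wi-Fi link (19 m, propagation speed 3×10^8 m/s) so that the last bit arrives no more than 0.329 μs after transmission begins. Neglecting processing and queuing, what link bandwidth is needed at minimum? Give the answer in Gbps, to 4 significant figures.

1.205 Gbps

L = 320 bits.
Propagation delay = 19 / 300000000 = 0.0633333 μs.
Transmission budget = 0.329 − 0.0633333 = 0.265667 μs.
R ≥ L / t_tx = 320 bits / 2.65667e-07 s = 1.205 Gbps.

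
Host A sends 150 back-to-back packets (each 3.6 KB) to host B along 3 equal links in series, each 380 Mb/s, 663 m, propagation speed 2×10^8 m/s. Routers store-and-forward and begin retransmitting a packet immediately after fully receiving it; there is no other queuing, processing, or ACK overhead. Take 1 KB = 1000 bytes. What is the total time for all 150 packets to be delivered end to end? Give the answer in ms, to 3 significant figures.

11.5 ms

Per-hop transmission t_tx = L/R = 28800/380000000 = 0.0757895 ms.
Per-hop propagation t_prop = 663/200000000 = 0.003315 ms.
Pipeline fill: first packet needs 3·t_tx to clear all hops; remaining 149 packets each add one t_tx.
Total = (3+150-1)·t_tx + 3·t_prop = 152·0.0757895 + 3·0.003315 = 11.5 ms.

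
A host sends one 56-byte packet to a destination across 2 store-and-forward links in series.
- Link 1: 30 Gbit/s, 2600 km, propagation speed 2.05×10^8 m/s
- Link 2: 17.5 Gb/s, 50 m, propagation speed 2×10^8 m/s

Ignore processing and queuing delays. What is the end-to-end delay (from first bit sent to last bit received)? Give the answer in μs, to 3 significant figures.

L = 56 × 8 = 448 bits.
Transmission delays (L/R per hop): 0.0149333, 0.0256 μs; sum = 0.0405333 μs.
Propagation delays (d/s per hop): 12682.9, 0.25 μs; sum = 12683.2 μs.
End-to-end = 12700 μs.

12700 μs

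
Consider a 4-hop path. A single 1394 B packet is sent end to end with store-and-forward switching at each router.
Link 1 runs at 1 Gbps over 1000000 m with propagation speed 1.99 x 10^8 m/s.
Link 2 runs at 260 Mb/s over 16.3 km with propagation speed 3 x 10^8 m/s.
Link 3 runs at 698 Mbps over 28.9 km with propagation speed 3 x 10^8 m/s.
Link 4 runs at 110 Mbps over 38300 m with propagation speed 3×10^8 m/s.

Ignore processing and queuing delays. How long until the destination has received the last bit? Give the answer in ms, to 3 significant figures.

5.47 ms

L = 1394 × 8 = 11152 bits.
Transmission delays (L/R per hop): 0.011152, 0.0428923, 0.0159771, 0.101382 ms; sum = 0.171403 ms.
Propagation delays (d/s per hop): 5.02513, 0.0543333, 0.0963333, 0.127667 ms; sum = 5.30346 ms.
End-to-end = 5.47 ms.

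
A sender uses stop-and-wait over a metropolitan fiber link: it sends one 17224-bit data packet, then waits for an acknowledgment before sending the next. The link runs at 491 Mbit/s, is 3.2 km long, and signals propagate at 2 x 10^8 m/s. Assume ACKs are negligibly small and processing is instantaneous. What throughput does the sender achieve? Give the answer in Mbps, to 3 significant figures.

257 Mbps

t_tx = L/R = 17224/491000000 = 3.50794e-05 s.
t_prop = 3200/200000000 = 1.6e-05 s; RTT = 3.2e-05 s.
Cycle = t_tx + RTT = 6.70794e-05 s.
Throughput = L / cycle = 17224 / 6.70794e-05 = 257 Mbps.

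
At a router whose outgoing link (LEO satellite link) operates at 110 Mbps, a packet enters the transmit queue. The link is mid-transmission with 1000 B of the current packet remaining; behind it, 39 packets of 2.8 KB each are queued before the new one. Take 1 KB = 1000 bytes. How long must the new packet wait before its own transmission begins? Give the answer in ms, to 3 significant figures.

Each queued packet: L/R = 22400/110000000 = 0.203636 ms.
39 queued → 7.94182 ms.
Plus remaining 8000 bits of current packet: 0.0727273 ms.
Queuing delay = 8.01 ms.

8.01 ms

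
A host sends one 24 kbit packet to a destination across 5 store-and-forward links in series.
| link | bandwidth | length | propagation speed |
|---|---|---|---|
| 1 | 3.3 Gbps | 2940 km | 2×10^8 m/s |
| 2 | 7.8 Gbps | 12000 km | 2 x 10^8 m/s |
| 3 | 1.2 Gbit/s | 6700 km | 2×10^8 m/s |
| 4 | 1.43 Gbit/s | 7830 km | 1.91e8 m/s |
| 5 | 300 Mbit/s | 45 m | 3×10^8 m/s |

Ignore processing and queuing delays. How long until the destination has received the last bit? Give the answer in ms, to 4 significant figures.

149.3 ms

L = 24000 bits.
Transmission delays (L/R per hop): 0.00727273, 0.00307692, 0.02, 0.0167832, 0.08 ms; sum = 0.127133 ms.
Propagation delays (d/s per hop): 14.7, 60, 33.5, 40.9948, 0.00015 ms; sum = 149.195 ms.
End-to-end = 149.3 ms.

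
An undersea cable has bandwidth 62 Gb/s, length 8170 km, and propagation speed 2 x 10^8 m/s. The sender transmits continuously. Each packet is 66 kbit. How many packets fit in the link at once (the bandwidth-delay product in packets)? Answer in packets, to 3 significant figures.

38400 packets

Propagation delay = 8170000 / 200000000 = 0.04085 s.
BDP = R × t_prop = 62000000000 × 0.04085 = 2532700000 bits.
In packets of 66000 bits: 38400 packets.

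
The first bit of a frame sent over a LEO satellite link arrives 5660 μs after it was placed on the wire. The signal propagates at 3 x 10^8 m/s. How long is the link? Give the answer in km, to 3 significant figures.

d = s × t_prop = 300000000 × 0.00566 = 1700 km.

1700 km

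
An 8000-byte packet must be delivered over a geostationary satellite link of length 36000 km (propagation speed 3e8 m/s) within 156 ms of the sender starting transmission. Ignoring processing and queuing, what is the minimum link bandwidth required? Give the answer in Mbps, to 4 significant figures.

L = 64000 bits.
Propagation delay = 36000000 / 300000000 = 120 ms.
Transmission budget = 156 − 120 = 36 ms.
R ≥ L / t_tx = 64000 bits / 0.036 s = 1.778 Mbps.

1.778 Mbps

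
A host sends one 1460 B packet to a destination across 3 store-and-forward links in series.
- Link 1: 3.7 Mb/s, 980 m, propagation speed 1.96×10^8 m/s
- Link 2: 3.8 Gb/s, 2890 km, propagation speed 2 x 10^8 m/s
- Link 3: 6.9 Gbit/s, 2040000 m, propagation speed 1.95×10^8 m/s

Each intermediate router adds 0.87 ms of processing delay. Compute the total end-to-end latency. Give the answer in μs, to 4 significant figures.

29820 μs

L = 1460 × 8 = 11680 bits.
Transmission delays (L/R per hop): 3156.76, 3.07368, 1.69275 μs; sum = 3161.52 μs.
Propagation delays (d/s per hop): 5, 14450, 10461.5 μs; sum = 24916.5 μs.
Processing at 2 router(s): 2 × 0.87 ms = 1740 μs.
End-to-end = 29820 μs.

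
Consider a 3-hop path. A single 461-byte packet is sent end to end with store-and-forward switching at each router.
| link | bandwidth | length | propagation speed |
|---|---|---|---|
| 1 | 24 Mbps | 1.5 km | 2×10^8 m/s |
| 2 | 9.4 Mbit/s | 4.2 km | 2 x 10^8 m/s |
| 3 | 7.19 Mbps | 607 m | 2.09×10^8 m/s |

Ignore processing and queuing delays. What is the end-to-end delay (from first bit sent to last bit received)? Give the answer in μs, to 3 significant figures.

L = 461 × 8 = 3688 bits.
Transmission delays (L/R per hop): 153.667, 392.34, 512.935 μs; sum = 1058.94 μs.
Propagation delays (d/s per hop): 7.5, 21, 2.90431 μs; sum = 31.4043 μs.
End-to-end = 1090 μs.

1090 μs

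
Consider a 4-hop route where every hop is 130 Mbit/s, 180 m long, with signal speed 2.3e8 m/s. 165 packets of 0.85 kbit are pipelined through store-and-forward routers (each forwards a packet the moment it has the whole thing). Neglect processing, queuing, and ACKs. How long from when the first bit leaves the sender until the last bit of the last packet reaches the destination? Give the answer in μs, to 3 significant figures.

Per-hop transmission t_tx = L/R = 850/130000000 = 6.53846 μs.
Per-hop propagation t_prop = 180/2.3e+08 = 0.782609 μs.
Pipeline fill: first packet needs 4·t_tx to clear all hops; remaining 164 packets each add one t_tx.
Total = (4+165-1)·t_tx + 4·t_prop = 168·6.53846 + 4·0.782609 = 1100 μs.

1100 μs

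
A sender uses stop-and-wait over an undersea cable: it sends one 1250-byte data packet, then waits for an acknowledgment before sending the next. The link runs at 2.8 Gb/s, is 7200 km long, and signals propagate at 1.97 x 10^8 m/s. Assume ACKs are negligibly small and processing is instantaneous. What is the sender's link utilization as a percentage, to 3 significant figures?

t_tx = L/R = 10000/2800000000 = 3.57143e-06 s.
t_prop = 7200000/197000000 = 0.0365482 s; RTT = 0.0730964 s.
Cycle = t_tx + RTT = 0.0731 s.
Utilization = t_tx / cycle = 3.57143e-06/0.0731 = 0.00489 %.

0.00489 %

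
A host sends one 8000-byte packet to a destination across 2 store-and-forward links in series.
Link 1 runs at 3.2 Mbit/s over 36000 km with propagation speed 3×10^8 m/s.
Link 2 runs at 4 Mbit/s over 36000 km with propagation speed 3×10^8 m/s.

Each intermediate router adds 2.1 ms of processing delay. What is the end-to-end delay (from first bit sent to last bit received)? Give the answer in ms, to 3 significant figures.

278 ms

L = 8000 × 8 = 64000 bits.
Transmission delays (L/R per hop): 20, 16 ms; sum = 36 ms.
Propagation delays (d/s per hop): 120, 120 ms; sum = 240 ms.
Processing at 1 router(s): 1 × 2.1 ms = 2.1 ms.
End-to-end = 278 ms.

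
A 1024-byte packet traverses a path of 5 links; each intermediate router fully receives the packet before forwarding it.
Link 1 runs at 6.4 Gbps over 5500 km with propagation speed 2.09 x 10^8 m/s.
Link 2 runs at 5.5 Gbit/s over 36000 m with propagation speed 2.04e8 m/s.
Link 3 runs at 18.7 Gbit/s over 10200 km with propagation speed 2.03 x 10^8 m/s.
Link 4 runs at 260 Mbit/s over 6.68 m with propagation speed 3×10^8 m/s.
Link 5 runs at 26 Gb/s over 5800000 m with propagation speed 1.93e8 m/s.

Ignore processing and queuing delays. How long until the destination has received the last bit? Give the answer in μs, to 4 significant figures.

L = 1024 × 8 = 8192 bits.
Transmission delays (L/R per hop): 1.28, 1.48945, 0.438075, 31.5077, 0.315077 μs; sum = 35.0303 μs.
Propagation delays (d/s per hop): 26315.8, 176.471, 50246.3, 0.0222667, 30051.8 μs; sum = 106790 μs.
End-to-end = 106800 μs.

106800 μs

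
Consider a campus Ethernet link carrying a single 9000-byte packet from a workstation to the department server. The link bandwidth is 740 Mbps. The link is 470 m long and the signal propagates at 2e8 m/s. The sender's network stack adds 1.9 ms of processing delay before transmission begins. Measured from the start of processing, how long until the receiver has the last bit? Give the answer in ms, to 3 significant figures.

L = 9000 × 8 = 72000 bits.
Transmission delay = L/R = 72000 / 740000000 = 0.0972973 ms.
Propagation delay = d/s = 470 m / 200000000 m/s = 0.00235 ms.
Plus processing delay 1.9 ms = 1.9 ms.
Total = 2.00 ms.

2.00 ms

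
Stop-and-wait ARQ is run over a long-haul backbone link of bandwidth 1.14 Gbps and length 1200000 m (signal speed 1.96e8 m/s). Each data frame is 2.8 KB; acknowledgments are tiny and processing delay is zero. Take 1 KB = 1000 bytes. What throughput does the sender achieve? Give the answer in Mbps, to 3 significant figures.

t_tx = L/R = 22400/1140000000 = 1.96491e-05 s.
t_prop = 1200000/196000000 = 0.00612245 s; RTT = 0.0122449 s.
Cycle = t_tx + RTT = 0.0122645 s.
Throughput = L / cycle = 22400 / 0.0122645 = 1.83 Mbps.

1.83 Mbps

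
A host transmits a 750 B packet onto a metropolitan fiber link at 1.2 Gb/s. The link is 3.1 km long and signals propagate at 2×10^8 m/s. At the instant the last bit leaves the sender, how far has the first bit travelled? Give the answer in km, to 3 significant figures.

t_tx = L/R = 6000/1200000000 = 5e-06 s.
Distance = s × t_tx = 200000000 × 5e-06 = 1.00 km.

1.00 km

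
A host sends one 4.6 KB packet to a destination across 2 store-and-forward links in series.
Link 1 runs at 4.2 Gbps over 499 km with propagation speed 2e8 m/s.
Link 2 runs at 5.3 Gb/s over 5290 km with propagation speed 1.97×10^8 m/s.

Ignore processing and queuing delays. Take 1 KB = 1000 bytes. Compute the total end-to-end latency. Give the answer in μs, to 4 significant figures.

29360 μs

L = 36800 bits.
Transmission delays (L/R per hop): 8.7619, 6.9434 μs; sum = 15.7053 μs.
Propagation delays (d/s per hop): 2495, 26852.8 μs; sum = 29347.8 μs.
End-to-end = 29360 μs.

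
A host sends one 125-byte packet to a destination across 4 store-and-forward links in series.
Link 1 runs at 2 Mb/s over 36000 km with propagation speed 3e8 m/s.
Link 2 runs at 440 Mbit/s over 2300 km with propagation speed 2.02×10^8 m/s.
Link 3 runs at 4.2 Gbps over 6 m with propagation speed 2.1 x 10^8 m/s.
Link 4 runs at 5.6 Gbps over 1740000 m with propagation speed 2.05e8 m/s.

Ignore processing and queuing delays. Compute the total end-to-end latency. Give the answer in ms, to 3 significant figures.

140 ms

L = 125 × 8 = 1000 bits.
Transmission delays (L/R per hop): 0.5, 0.00227273, 0.000238095, 0.000178571 ms; sum = 0.502689 ms.
Propagation delays (d/s per hop): 120, 11.3861, 2.85714e-05, 8.4878 ms; sum = 139.874 ms.
End-to-end = 140 ms.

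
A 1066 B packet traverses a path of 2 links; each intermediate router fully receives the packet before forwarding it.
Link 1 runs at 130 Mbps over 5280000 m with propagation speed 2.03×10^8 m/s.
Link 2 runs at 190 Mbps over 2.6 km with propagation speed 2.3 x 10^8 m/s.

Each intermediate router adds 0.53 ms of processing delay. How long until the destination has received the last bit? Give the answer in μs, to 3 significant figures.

26700 μs

L = 1066 × 8 = 8528 bits.
Transmission delays (L/R per hop): 65.6, 44.8842 μs; sum = 110.484 μs.
Propagation delays (d/s per hop): 26009.9, 11.3043 μs; sum = 26021.2 μs.
Processing at 1 router(s): 1 × 0.53 ms = 530 μs.
End-to-end = 26700 μs.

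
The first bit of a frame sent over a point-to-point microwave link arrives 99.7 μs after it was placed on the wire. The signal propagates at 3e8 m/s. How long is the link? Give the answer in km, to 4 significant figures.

29.91 km

d = s × t_prop = 300000000 × 9.97e-05 = 29.91 km.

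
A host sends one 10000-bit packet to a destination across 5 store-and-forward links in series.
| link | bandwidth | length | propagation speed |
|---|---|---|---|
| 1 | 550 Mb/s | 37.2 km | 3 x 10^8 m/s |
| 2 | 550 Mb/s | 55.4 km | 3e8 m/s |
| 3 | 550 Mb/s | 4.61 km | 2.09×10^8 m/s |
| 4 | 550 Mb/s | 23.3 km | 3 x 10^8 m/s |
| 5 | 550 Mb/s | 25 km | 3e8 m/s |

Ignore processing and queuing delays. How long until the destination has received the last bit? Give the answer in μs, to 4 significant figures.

582.6 μs

Transmission delay per hop = L/R = 10000/550000000 = 18.1818 μs; 5 hops → 90.9091 μs.
Propagation delays (d/s per hop): 124, 184.667, 22.0574, 77.6667, 83.3333 μs; sum = 491.724 μs.
End-to-end = 582.6 μs.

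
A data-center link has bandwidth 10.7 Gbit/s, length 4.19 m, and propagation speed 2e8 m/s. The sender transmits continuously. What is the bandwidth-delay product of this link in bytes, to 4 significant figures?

28.02 bytes

Propagation delay = 4.19 / 200000000 = 2.095e-08 s.
BDP = R × t_prop = 10700000000 × 2.095e-08 = 224.165 bits.
In bytes: 224.165/8 = 28.02 bytes.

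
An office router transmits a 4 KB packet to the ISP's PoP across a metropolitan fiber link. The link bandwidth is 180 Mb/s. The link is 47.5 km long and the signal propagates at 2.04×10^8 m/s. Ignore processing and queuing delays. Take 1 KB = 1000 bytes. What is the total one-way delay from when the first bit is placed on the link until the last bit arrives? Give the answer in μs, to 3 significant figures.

411 μs

L = 32000 bits.
Transmission delay = L/R = 32000 / 180000000 = 177.778 μs.
Propagation delay = d/s = 47500 m / 204000000 m/s = 232.843 μs.
Total = 411 μs.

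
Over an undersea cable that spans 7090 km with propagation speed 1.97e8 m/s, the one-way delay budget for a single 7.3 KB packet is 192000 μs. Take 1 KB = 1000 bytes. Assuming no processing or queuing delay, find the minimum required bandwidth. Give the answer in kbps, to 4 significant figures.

374.3 kbps

L = 58400 bits.
Propagation delay = 7090000 / 197000000 = 35989.8 μs.
Transmission budget = 192000 − 35989.8 = 156010 μs.
R ≥ L / t_tx = 58400 bits / 0.15601 s = 374.3 kbps.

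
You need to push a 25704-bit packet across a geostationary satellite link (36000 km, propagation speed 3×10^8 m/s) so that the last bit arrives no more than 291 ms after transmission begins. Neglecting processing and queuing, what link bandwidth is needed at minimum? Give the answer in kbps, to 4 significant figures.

150.3 kbps

Propagation delay = 36000000 / 300000000 = 120 ms.
Transmission budget = 291 − 120 = 171 ms.
R ≥ L / t_tx = 25704 bits / 0.171 s = 150.3 kbps.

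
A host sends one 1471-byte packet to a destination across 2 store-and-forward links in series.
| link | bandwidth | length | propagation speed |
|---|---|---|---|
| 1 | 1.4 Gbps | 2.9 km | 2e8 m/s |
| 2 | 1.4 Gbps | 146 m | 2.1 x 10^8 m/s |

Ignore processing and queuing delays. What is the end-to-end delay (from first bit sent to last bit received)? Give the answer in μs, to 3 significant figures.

L = 1471 × 8 = 11768 bits.
Transmission delay per hop = L/R = 11768/1400000000 = 8.40571 μs; 2 hops → 16.8114 μs.
Propagation delays (d/s per hop): 14.5, 0.695238 μs; sum = 15.1952 μs.
End-to-end = 32.0 μs.

32.0 μs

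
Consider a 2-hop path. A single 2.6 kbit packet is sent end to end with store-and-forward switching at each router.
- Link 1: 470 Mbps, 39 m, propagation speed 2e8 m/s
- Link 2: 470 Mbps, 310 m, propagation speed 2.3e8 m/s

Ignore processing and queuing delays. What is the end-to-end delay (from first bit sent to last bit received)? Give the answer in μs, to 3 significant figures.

12.6 μs

L = 2600 bits.
Transmission delay per hop = L/R = 2600/470000000 = 5.53191 μs; 2 hops → 11.0638 μs.
Propagation delays (d/s per hop): 0.195, 1.34783 μs; sum = 1.54283 μs.
End-to-end = 12.6 μs.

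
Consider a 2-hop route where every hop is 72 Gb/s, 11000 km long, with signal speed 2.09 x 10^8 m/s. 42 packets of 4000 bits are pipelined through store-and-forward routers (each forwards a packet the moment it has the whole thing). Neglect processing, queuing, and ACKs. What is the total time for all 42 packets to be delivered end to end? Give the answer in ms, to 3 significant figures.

Per-hop transmission t_tx = L/R = 4000/72000000000 = 5.55556e-05 ms.
Per-hop propagation t_prop = 11000000/209000000 = 52.6316 ms.
Pipeline fill: first packet needs 2·t_tx to clear all hops; remaining 41 packets each add one t_tx.
Total = (2+42-1)·t_tx + 2·t_prop = 43·5.55556e-05 + 2·52.6316 = 105 ms.

105 ms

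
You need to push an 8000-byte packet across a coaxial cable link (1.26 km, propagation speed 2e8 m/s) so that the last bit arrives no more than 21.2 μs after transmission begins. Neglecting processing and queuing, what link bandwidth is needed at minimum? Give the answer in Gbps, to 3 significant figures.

L = 64000 bits.
Propagation delay = 1260 / 200000000 = 6.3 μs.
Transmission budget = 21.2 − 6.3 = 14.9 μs.
R ≥ L / t_tx = 64000 bits / 1.49e-05 s = 4.30 Gbps.

4.30 Gbps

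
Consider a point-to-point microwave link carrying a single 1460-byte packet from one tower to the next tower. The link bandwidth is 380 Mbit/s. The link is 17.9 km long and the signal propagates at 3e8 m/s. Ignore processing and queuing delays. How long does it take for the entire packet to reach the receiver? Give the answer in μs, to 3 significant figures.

90.4 μs

L = 1460 × 8 = 11680 bits.
Transmission delay = L/R = 11680 / 380000000 = 30.7368 μs.
Propagation delay = d/s = 17900 m / 300000000 m/s = 59.6667 μs.
Total = 90.4 μs.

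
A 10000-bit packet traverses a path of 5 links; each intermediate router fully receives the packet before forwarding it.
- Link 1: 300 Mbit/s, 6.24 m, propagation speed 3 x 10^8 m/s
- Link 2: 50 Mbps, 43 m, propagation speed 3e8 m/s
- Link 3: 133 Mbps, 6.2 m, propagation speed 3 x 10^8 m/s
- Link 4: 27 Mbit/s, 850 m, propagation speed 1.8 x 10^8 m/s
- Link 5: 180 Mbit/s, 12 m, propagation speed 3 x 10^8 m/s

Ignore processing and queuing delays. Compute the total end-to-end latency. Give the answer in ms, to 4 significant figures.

Transmission delays (L/R per hop): 0.0333333, 0.2, 0.075188, 0.37037, 0.0555556 ms; sum = 0.734447 ms.
Propagation delays (d/s per hop): 2.08e-05, 0.000143333, 2.06667e-05, 0.00472222, 4e-05 ms; sum = 0.00494702 ms.
End-to-end = 0.7394 ms.

0.7394 ms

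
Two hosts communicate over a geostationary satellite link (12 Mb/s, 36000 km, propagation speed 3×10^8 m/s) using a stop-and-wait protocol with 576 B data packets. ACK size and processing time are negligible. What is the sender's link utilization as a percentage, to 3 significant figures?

0.160 %

t_tx = L/R = 4608/12000000 = 0.000384 s.
t_prop = 36000000/300000000 = 0.12 s; RTT = 0.24 s.
Cycle = t_tx + RTT = 0.240384 s.
Utilization = t_tx / cycle = 0.000384/0.240384 = 0.160 %.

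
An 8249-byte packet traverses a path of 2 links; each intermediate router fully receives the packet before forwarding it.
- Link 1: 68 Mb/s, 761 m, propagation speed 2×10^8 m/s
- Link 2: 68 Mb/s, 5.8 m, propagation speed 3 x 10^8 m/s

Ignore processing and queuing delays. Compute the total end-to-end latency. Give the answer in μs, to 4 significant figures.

1945 μs

L = 8249 × 8 = 65992 bits.
Transmission delay per hop = L/R = 65992/68000000 = 970.471 μs; 2 hops → 1940.94 μs.
Propagation delays (d/s per hop): 3.805, 0.0193333 μs; sum = 3.82433 μs.
End-to-end = 1945 μs.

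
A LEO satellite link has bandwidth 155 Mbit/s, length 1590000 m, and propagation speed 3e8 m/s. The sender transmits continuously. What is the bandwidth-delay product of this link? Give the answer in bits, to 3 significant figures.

Propagation delay = 1590000 / 300000000 = 0.0053 s.
BDP = R × t_prop = 155000000 × 0.0053 = 821500 bits.

822000 bits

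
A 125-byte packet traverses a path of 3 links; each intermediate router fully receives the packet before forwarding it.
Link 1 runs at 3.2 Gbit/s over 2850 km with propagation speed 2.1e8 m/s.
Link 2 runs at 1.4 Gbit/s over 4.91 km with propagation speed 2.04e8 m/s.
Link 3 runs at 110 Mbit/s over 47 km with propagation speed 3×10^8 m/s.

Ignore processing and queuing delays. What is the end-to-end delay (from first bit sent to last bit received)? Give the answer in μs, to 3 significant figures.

L = 125 × 8 = 1000 bits.
Transmission delays (L/R per hop): 0.3125, 0.714286, 9.09091 μs; sum = 10.1177 μs.
Propagation delays (d/s per hop): 13571.4, 24.0686, 156.667 μs; sum = 13752.2 μs.
End-to-end = 13800 μs.

13800 μs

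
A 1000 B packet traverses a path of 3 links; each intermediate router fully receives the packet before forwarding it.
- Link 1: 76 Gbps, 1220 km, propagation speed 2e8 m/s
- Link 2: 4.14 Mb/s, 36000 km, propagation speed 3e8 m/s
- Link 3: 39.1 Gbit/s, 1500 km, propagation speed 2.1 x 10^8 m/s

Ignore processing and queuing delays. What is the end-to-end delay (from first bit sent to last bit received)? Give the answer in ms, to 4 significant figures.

135.2 ms

L = 1000 × 8 = 8000 bits.
Transmission delays (L/R per hop): 0.000105263, 1.93237, 0.000204604 ms; sum = 1.93268 ms.
Propagation delays (d/s per hop): 6.1, 120, 7.14286 ms; sum = 133.243 ms.
End-to-end = 135.2 ms.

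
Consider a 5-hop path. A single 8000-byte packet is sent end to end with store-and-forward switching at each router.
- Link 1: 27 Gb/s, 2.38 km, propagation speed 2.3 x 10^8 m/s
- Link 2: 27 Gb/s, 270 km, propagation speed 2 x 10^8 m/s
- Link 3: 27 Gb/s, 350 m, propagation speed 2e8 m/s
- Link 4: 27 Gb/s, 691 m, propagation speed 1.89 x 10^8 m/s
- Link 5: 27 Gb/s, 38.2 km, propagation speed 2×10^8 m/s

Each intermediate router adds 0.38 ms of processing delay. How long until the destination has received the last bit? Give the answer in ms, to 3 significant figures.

L = 8000 × 8 = 64000 bits.
Transmission delay per hop = L/R = 64000/27000000000 = 0.00237037 ms; 5 hops → 0.0118519 ms.
Propagation delays (d/s per hop): 0.0103478, 1.35, 0.00175, 0.00365608, 0.191 ms; sum = 1.55675 ms.
Processing at 4 router(s): 4 × 0.38 ms = 1.52 ms.
End-to-end = 3.09 ms.

3.09 ms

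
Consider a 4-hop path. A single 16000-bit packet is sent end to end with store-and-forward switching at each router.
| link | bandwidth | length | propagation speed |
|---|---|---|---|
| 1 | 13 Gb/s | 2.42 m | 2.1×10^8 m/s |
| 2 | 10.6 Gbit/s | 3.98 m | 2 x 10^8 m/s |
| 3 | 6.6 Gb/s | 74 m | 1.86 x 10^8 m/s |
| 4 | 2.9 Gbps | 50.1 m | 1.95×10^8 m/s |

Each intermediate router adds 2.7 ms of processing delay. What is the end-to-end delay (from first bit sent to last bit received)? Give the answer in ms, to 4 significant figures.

Transmission delays (L/R per hop): 0.00123077, 0.00150943, 0.00242424, 0.00551724 ms; sum = 0.0106817 ms.
Propagation delays (d/s per hop): 1.15238e-05, 1.99e-05, 0.000397849, 0.000256923 ms; sum = 0.000686196 ms.
Processing at 3 router(s): 3 × 2.7 ms = 8.1 ms.
End-to-end = 8.111 ms.

8.111 ms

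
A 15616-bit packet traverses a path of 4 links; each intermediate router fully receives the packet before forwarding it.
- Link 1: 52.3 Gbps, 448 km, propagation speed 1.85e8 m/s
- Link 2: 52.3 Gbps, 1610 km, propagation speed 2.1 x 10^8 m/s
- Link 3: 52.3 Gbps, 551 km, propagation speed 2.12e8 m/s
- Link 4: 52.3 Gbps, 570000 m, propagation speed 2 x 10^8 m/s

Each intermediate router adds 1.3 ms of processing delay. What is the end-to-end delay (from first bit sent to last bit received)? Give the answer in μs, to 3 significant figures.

19400 μs

Transmission delay per hop = L/R = 15616/52300000000 = 0.298585 μs; 4 hops → 1.19434 μs.
Propagation delays (d/s per hop): 2421.62, 7666.67, 2599.06, 2850 μs; sum = 15537.3 μs.
Processing at 3 router(s): 3 × 1.3 ms = 3900 μs.
End-to-end = 19400 μs.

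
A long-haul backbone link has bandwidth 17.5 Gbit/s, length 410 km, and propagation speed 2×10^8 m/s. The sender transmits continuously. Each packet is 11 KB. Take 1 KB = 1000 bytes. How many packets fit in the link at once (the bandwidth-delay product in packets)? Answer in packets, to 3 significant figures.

Propagation delay = 410000 / 200000000 = 0.00205 s.
BDP = R × t_prop = 17500000000 × 0.00205 = 35875000 bits.
In packets of 88000 bits: 408 packets.

408 packets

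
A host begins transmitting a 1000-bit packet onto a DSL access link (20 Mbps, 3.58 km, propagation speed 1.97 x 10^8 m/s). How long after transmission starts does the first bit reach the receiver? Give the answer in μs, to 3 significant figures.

First bit experiences only propagation delay: d/s = 3580/197000000 = 18.2 μs.

18.2 μs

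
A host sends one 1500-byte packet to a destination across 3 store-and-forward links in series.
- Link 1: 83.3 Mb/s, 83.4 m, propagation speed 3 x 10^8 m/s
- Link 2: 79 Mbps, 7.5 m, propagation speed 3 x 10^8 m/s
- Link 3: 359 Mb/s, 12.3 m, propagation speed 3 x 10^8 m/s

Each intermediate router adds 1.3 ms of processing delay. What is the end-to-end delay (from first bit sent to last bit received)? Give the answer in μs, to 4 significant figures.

2930 μs

L = 1500 × 8 = 12000 bits.
Transmission delays (L/R per hop): 144.058, 151.899, 33.4262 μs; sum = 329.383 μs.
Propagation delays (d/s per hop): 0.278, 0.025, 0.041 μs; sum = 0.344 μs.
Processing at 2 router(s): 2 × 1.3 ms = 2600 μs.
End-to-end = 2930 μs.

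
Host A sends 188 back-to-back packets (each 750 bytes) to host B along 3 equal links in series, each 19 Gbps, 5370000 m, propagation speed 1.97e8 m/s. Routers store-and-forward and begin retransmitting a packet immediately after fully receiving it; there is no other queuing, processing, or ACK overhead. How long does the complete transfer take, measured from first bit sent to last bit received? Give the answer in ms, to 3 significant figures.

Per-hop transmission t_tx = L/R = 6000/19000000000 = 0.000315789 ms.
Per-hop propagation t_prop = 5370000/197000000 = 27.2589 ms.
Pipeline fill: first packet needs 3·t_tx to clear all hops; remaining 187 packets each add one t_tx.
Total = (3+188-1)·t_tx + 3·t_prop = 190·0.000315789 + 3·27.2589 = 81.8 ms.

81.8 ms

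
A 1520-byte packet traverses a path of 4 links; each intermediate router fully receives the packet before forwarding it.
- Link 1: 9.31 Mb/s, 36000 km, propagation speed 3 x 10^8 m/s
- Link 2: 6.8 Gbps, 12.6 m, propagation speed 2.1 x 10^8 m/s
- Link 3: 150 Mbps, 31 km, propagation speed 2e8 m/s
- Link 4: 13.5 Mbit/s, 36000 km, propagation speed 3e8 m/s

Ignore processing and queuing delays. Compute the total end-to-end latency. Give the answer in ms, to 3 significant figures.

242 ms

L = 1520 × 8 = 12160 bits.
Transmission delays (L/R per hop): 1.30612, 0.00178824, 0.0810667, 0.900741 ms; sum = 2.28972 ms.
Propagation delays (d/s per hop): 120, 6e-05, 0.155, 120 ms; sum = 240.155 ms.
End-to-end = 242 ms.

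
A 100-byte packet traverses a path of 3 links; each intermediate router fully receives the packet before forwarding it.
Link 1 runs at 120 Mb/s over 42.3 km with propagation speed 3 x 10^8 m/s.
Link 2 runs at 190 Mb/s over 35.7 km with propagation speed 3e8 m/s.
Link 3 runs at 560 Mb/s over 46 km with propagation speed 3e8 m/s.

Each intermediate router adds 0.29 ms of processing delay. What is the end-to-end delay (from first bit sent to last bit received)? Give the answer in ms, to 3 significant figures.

L = 100 × 8 = 800 bits.
Transmission delays (L/R per hop): 0.00666667, 0.00421053, 0.00142857 ms; sum = 0.0123058 ms.
Propagation delays (d/s per hop): 0.141, 0.119, 0.153333 ms; sum = 0.413333 ms.
Processing at 2 router(s): 2 × 0.29 ms = 0.58 ms.
End-to-end = 1.01 ms.

1.01 ms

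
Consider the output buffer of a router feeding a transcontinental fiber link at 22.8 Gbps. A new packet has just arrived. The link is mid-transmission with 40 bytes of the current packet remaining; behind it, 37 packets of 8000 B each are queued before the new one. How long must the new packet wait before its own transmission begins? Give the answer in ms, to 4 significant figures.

0.1039 ms

Each queued packet: L/R = 64000/22800000000 = 0.00280702 ms.
37 queued → 0.10386 ms.
Plus remaining 320 bits of current packet: 1.40351e-05 ms.
Queuing delay = 0.1039 ms.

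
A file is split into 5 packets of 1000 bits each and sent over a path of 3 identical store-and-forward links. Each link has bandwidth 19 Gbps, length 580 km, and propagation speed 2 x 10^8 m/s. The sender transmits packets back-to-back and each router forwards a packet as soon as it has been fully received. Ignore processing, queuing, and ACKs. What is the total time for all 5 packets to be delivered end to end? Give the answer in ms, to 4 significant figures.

8.700 ms

Per-hop transmission t_tx = L/R = 1000/19000000000 = 5.26316e-05 ms.
Per-hop propagation t_prop = 580000/200000000 = 2.9 ms.
Pipeline fill: first packet needs 3·t_tx to clear all hops; remaining 4 packets each add one t_tx.
Total = (3+5-1)·t_tx + 3·t_prop = 7·5.26316e-05 + 3·2.9 = 8.700 ms.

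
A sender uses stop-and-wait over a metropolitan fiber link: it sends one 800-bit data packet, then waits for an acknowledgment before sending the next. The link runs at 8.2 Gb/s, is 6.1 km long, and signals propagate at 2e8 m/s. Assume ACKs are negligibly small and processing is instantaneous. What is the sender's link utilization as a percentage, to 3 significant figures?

0.160 %

t_tx = L/R = 800/8.2e+09 = 9.7561e-08 s.
t_prop = 6100/200000000 = 3.05e-05 s; RTT = 6.1e-05 s.
Cycle = t_tx + RTT = 6.10976e-05 s.
Utilization = t_tx / cycle = 9.7561e-08/6.10976e-05 = 0.160 %.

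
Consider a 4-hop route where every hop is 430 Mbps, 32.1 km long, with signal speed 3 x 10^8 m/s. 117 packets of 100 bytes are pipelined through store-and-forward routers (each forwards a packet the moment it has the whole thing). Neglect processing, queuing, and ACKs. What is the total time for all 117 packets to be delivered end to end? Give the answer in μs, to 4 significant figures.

651.3 μs

Per-hop transmission t_tx = L/R = 800/430000000 = 1.86047 μs.
Per-hop propagation t_prop = 32100/300000000 = 107 μs.
Pipeline fill: first packet needs 4·t_tx to clear all hops; remaining 116 packets each add one t_tx.
Total = (4+117-1)·t_tx + 4·t_prop = 120·1.86047 + 4·107 = 651.3 μs.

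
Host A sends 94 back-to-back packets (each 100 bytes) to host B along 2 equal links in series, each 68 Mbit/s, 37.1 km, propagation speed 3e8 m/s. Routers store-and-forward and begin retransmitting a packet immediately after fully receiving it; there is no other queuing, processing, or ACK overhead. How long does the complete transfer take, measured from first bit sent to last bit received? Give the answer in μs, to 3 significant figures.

Per-hop transmission t_tx = L/R = 800/68000000 = 11.7647 μs.
Per-hop propagation t_prop = 37100/300000000 = 123.667 μs.
Pipeline fill: first packet needs 2·t_tx to clear all hops; remaining 93 packets each add one t_tx.
Total = (2+94-1)·t_tx + 2·t_prop = 95·11.7647 + 2·123.667 = 1360 μs.

1360 μs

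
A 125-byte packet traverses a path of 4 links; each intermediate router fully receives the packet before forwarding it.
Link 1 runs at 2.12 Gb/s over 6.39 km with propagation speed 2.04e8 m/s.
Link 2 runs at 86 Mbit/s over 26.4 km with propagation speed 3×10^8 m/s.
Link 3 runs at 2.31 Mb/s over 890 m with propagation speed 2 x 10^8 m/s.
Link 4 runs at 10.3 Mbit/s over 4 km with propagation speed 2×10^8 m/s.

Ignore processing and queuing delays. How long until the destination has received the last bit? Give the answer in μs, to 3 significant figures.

L = 125 × 8 = 1000 bits.
Transmission delays (L/R per hop): 0.471698, 11.6279, 432.9, 97.0874 μs; sum = 542.087 μs.
Propagation delays (d/s per hop): 31.3235, 88, 4.45, 20 μs; sum = 143.774 μs.
End-to-end = 686 μs.

686 μs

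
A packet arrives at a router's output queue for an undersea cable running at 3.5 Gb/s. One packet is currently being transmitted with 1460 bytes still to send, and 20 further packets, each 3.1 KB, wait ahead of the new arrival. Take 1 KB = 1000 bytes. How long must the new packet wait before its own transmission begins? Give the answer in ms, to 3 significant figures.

0.145 ms

Each queued packet: L/R = 24800/3500000000 = 0.00708571 ms.
20 queued → 0.141714 ms.
Plus remaining 11680 bits of current packet: 0.00333714 ms.
Queuing delay = 0.145 ms.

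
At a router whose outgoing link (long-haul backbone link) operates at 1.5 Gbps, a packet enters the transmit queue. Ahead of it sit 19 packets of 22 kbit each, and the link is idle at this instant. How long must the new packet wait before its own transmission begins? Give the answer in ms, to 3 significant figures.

Each queued packet: L/R = 22000/1500000000 = 0.0146667 ms.
19 queued → 0.278667 ms.
Queuing delay = 0.279 ms.

0.279 ms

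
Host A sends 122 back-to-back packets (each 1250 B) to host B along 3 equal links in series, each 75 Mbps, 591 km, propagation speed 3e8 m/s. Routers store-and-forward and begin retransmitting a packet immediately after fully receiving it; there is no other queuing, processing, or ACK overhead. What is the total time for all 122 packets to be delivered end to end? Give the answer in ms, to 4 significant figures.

22.44 ms

Per-hop transmission t_tx = L/R = 10000/75000000 = 0.133333 ms.
Per-hop propagation t_prop = 591000/300000000 = 1.97 ms.
Pipeline fill: first packet needs 3·t_tx to clear all hops; remaining 121 packets each add one t_tx.
Total = (3+122-1)·t_tx + 3·t_prop = 124·0.133333 + 3·1.97 = 22.44 ms.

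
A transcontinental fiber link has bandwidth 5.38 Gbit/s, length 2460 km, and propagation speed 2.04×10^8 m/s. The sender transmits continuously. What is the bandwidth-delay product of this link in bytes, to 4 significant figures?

Propagation delay = 2460000 / 204000000 = 0.0120588 s.
BDP = R × t_prop = 5380000000 × 0.0120588 = 64876500 bits.
In bytes: 64876500/8 = 8110000 bytes.

8110000 bytes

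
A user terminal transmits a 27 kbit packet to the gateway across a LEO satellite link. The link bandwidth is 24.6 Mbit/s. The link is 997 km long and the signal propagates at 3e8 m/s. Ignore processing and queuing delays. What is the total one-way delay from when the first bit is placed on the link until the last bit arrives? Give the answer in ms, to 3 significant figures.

L = 27000 bits.
Transmission delay = L/R = 27000 / 24600000 = 1.09756 ms.
Propagation delay = d/s = 997000 m / 300000000 m/s = 3.32333 ms.
Total = 4.42 ms.

4.42 ms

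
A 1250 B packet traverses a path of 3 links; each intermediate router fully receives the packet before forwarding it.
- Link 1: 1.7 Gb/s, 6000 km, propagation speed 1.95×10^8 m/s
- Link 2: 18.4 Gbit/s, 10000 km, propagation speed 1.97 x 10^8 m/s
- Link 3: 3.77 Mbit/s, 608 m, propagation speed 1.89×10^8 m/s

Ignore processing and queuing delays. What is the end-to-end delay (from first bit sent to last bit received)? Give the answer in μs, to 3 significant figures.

L = 1250 × 8 = 10000 bits.
Transmission delays (L/R per hop): 5.88235, 0.543478, 2652.52 μs; sum = 2658.95 μs.
Propagation delays (d/s per hop): 30769.2, 50761.4, 3.21693 μs; sum = 81533.9 μs.
End-to-end = 84200 μs.

84200 μs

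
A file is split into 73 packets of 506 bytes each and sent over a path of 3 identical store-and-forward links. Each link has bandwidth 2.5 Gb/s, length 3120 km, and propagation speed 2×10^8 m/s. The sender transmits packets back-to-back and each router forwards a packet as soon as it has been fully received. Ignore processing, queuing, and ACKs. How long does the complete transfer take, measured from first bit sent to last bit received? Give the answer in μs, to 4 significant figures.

Per-hop transmission t_tx = L/R = 4048/2500000000 = 1.6192 μs.
Per-hop propagation t_prop = 3120000/200000000 = 15600 μs.
Pipeline fill: first packet needs 3·t_tx to clear all hops; remaining 72 packets each add one t_tx.
Total = (3+73-1)·t_tx + 3·t_prop = 75·1.6192 + 3·15600 = 46920 μs.

46920 μs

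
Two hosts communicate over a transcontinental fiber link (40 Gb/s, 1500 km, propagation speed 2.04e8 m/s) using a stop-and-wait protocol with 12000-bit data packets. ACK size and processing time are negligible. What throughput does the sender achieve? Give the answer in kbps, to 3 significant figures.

t_tx = L/R = 12000/40000000000 = 3e-07 s.
t_prop = 1500000/204000000 = 0.00735294 s; RTT = 0.0147059 s.
Cycle = t_tx + RTT = 0.0147062 s.
Throughput = L / cycle = 12000 / 0.0147062 = 816 kbps.

816 kbps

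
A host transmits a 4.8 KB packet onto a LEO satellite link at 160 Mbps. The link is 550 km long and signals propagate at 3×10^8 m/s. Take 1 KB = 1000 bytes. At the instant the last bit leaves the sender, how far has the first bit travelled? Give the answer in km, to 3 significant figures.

t_tx = L/R = 38400/160000000 = 0.00024 s.
Distance = s × t_tx = 300000000 × 0.00024 = 72.0 km.

72.0 km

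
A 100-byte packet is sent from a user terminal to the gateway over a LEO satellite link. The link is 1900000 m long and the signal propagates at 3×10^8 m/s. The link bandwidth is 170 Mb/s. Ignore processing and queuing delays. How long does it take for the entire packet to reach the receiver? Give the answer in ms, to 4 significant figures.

L = 100 × 8 = 800 bits.
Transmission delay = L/R = 800 / 170000000 = 0.00470588 ms.
Propagation delay = d/s = 1900000 m / 300000000 m/s = 6.33333 ms.
Total = 6.338 ms.

6.338 ms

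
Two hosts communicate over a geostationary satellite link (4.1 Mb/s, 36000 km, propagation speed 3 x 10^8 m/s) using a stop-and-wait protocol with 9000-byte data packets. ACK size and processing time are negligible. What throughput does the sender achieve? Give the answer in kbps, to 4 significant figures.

t_tx = L/R = 72000/4.1e+06 = 0.017561 s.
t_prop = 36000000/300000000 = 0.12 s; RTT = 0.24 s.
Cycle = t_tx + RTT = 0.257561 s.
Throughput = L / cycle = 72000 / 0.257561 = 279.5 kbps.

279.5 kbps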